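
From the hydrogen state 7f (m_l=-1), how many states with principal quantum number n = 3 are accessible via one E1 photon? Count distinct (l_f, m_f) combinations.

3

E1 requires Δl = ±1, so l_f ∈ {2, 4}; with 0 ≤ l_f ≤ n_f−1 = 2, the allowed l_f values are {2}.
For l_f = 2: m_f ∈ {m_i−1, m_i, m_i+1} ∩ [−2, 2] = {-2, -1, 0} → 3 states.
Total: 3.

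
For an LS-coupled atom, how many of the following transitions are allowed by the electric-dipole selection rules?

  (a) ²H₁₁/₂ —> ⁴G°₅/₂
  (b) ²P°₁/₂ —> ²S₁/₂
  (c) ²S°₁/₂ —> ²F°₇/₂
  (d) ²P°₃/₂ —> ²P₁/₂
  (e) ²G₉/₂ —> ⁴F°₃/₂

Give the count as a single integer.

(a) forbidden (ΔS, ΔJ fail)
(b) allowed
(c) forbidden (parity, ΔL, ΔJ fail)
(d) allowed
(e) forbidden (ΔS, ΔJ fail)
Total allowed: 2 of 5.

2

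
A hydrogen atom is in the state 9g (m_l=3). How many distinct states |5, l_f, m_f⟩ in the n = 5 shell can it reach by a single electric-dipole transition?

2

E1 requires Δl = ±1, so l_f ∈ {3, 5}; with 0 ≤ l_f ≤ n_f−1 = 4, the allowed l_f values are {3}.
For l_f = 3: m_f ∈ {m_i−1, m_i, m_i+1} ∩ [−3, 3] = {2, 3} → 2 states.
Total: 2.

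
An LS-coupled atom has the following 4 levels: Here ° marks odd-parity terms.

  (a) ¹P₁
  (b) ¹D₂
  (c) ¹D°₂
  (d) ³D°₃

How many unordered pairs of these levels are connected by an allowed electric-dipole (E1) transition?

2

(a)–(b): forbidden (parity).
(a)–(c): allowed.
(a)–(d): forbidden (ΔS, ΔJ).
(b)–(c): allowed.
(b)–(d): forbidden (ΔS).
(c)–(d): forbidden (parity, ΔS).
Allowed pairs: 2 of 6.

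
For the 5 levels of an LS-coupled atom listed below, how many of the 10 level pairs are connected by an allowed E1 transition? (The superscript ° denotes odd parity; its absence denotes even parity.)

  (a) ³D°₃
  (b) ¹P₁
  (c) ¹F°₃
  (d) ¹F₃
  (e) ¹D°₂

3

(a)–(b): forbidden (ΔS, ΔJ).
(a)–(c): forbidden (parity, ΔS).
(a)–(d): forbidden (ΔS).
(a)–(e): forbidden (parity, ΔS).
(b)–(c): forbidden (ΔL, ΔJ).
(b)–(d): forbidden (parity, ΔL, ΔJ).
(b)–(e): allowed.
(c)–(d): allowed.
(c)–(e): forbidden (parity).
(d)–(e): allowed.
Allowed pairs: 3 of 10.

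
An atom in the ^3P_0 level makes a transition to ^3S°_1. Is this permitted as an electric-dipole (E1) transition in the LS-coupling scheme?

allowed

Reading off the term symbols: S 1→1, L 1→0, J 0→1, parity even→odd.
Parity must change: even → odd — passes.
ΔS = 0: S: 1 → 1 — passes.
ΔL = 0, ±1 (not L=0↔0): L: 1 → 0, ΔL = -1 — passes.
ΔJ = 0, ±1 (not J=0↔0): J: 0 → 1, ΔJ = +1 — passes.
All four E1 rules are satisfied.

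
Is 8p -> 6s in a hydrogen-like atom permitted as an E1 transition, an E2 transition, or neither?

Δl = 0 − 1 = -1; l_i + l_f = 1.
E1 (Δl = ±1): satisfied.
E2 (Δl = 0,±2, l_i+l_f ≥ 2): not satisfied.

E1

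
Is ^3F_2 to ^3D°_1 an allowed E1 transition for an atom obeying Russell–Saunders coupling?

allowed

Parity must change: even → odd — ok.
ΔJ = 0, ±1 (not J=0↔0): J: 2 → 1, ΔJ = -1 — ok.
ΔL = 0, ±1 (not L=0↔0): L: 3 → 2, ΔL = -1 — ok.
ΔS = 0: S: 1 → 1 — ok.
All four E1 rules are satisfied.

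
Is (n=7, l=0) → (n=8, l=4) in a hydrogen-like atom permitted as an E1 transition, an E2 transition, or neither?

neither

Δl = 4 − 0 = +4; l_i + l_f = 4.
E1 (Δl = ±1): not satisfied.
E2 (Δl = 0,±2, l_i+l_f ≥ 2): not satisfied.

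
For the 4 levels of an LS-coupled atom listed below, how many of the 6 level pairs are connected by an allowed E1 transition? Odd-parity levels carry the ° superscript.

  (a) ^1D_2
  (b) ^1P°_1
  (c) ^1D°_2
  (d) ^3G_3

(a)–(b): allowed.
(a)–(c): allowed.
(a)–(d): forbidden (parity, ΔS, ΔL).
(b)–(c): forbidden (parity).
(b)–(d): forbidden (ΔS, ΔL, ΔJ).
(c)–(d): forbidden (ΔS, ΔL).
Allowed pairs: 2 of 6.

2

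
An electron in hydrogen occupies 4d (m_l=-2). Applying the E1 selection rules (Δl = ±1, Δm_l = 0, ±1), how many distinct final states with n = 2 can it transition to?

1

E1 requires Δl = ±1, so l_f ∈ {1, 3}; with 0 ≤ l_f ≤ n_f−1 = 1, the allowed l_f values are {1}.
For l_f = 1: m_f ∈ {m_i−1, m_i, m_i+1} ∩ [−1, 1] = {-1} → 1 state.
Total: 1.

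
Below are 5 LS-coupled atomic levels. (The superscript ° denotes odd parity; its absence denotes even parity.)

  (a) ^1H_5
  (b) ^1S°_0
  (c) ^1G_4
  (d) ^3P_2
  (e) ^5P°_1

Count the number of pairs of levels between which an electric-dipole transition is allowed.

0

(a)–(b): forbidden (ΔL, ΔJ).
(a)–(c): forbidden (parity).
(a)–(d): forbidden (parity, ΔS, ΔL, ΔJ).
(a)–(e): forbidden (ΔS, ΔL, ΔJ).
(b)–(c): forbidden (ΔL, ΔJ).
(b)–(d): forbidden (ΔS, ΔJ).
(b)–(e): forbidden (parity, ΔS).
(c)–(d): forbidden (parity, ΔS, ΔL, ΔJ).
(c)–(e): forbidden (ΔS, ΔL, ΔJ).
(d)–(e): forbidden (ΔS).
Allowed pairs: 0 of 10.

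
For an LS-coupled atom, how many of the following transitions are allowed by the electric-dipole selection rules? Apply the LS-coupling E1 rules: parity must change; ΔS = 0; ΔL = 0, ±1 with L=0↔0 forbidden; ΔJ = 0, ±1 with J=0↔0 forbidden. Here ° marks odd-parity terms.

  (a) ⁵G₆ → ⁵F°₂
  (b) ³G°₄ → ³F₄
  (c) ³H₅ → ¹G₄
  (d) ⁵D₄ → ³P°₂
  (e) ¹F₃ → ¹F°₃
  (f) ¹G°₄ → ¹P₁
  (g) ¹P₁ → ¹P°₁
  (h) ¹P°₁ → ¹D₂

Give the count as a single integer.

4

(a) forbidden (ΔJ fails)
(b) allowed
(c) forbidden (parity, ΔS fail)
(d) forbidden (ΔS, ΔJ fail)
(e) allowed
(f) forbidden (ΔL, ΔJ fail)
(g) allowed
(h) allowed
Total allowed: 4 of 8.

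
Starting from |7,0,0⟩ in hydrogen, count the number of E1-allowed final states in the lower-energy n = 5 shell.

3

E1 requires Δl = ±1, so l_f ∈ {-1, 1}; with 0 ≤ l_f ≤ n_f−1 = 4, the allowed l_f values are {1}.
For l_f = 1: m_f ∈ {m_i−1, m_i, m_i+1} ∩ [−1, 1] = {-1, 0, 1} → 3 states.
Total: 3.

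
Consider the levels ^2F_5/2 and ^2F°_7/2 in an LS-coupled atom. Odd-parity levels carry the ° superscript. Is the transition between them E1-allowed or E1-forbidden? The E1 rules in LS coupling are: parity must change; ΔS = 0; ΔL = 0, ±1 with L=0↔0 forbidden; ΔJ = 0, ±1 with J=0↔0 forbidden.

allowed

Initial level: S=1/2, L=3, J=5/2, parity even. Final level: S=1/2, L=3, J=7/2, parity odd.
Parity must change: even → odd — passes.
ΔS = 0: S: 1/2 → 1/2 — passes.
ΔL = 0, ±1 (not L=0↔0): L: 3 → 3, ΔL = +0 — passes.
ΔJ = 0, ±1 (not J=0↔0): J: 5/2 → 7/2, ΔJ = +1 — passes.
All four E1 rules are satisfied.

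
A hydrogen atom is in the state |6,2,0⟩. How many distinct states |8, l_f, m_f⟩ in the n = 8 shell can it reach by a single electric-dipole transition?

6

E1 requires Δl = ±1, so l_f ∈ {1, 3}; with 0 ≤ l_f ≤ n_f−1 = 7, the allowed l_f values are {1, 3}.
For l_f = 1: m_f ∈ {m_i−1, m_i, m_i+1} ∩ [−1, 1] = {-1, 0, 1} → 3 states.
For l_f = 3: m_f ∈ {m_i−1, m_i, m_i+1} ∩ [−3, 3] = {-1, 0, 1} → 3 states.
Total: 6.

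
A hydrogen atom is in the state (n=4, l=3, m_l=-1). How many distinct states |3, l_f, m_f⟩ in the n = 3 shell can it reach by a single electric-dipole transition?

E1 requires Δl = ±1, so l_f ∈ {2, 4}; with 0 ≤ l_f ≤ n_f−1 = 2, the allowed l_f values are {2}.
For l_f = 2: m_f ∈ {m_i−1, m_i, m_i+1} ∩ [−2, 2] = {-2, -1, 0} → 3 states.
Total: 3.

3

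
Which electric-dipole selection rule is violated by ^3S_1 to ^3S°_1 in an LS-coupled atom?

Parity must change: even → odd — ok.
ΔS = 0: S: 1 → 1 — ok.
ΔL = 0, ±1 (not L=0↔0): L: 0 → 0, ΔL = +0 — fails.
ΔJ = 0, ±1 (not J=0↔0): J: 1 → 1, ΔJ = +0 — ok.

the L=0 ↔ L=0 exclusion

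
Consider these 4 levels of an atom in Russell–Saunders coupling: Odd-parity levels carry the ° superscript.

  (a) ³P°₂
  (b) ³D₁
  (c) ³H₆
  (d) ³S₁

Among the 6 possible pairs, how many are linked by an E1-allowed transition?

2

(a)–(b): allowed.
(a)–(c): forbidden (ΔL, ΔJ).
(a)–(d): allowed.
(b)–(c): forbidden (parity, ΔL, ΔJ).
(b)–(d): forbidden (parity, ΔL).
(c)–(d): forbidden (parity, ΔL, ΔJ).
Allowed pairs: 2 of 6.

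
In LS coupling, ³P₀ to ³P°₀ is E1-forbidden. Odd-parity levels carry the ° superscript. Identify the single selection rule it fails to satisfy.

the J=0 ↔ J=0 exclusion

Reading off the term symbols: S 1→1, L 1→1, J 0→0, parity even→odd.
Parity must change: even → odd — ok.
ΔS = 0: S: 1 → 1 — ok.
ΔJ = 0, ±1 (not J=0↔0): J: 0 → 0, ΔJ = +0 — fails.
ΔL = 0, ±1 (not L=0↔0): L: 1 → 1, ΔL = +0 — ok.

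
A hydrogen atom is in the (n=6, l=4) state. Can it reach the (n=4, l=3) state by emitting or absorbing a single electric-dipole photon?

Initial l = 4, final l = 3, so Δl = -1. E1 requires Δl = ±1: ok.
All E1 selection rules are satisfied.

allowed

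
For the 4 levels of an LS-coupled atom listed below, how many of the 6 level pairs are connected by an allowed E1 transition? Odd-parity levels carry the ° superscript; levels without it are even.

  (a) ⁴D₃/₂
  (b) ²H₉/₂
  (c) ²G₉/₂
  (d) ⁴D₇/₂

(a)–(b): forbidden (parity, ΔS, ΔL, ΔJ).
(a)–(c): forbidden (parity, ΔS, ΔL, ΔJ).
(a)–(d): forbidden (parity, ΔJ).
(b)–(c): forbidden (parity).
(b)–(d): forbidden (parity, ΔS, ΔL).
(c)–(d): forbidden (parity, ΔS, ΔL).
Allowed pairs: 0 of 6.

0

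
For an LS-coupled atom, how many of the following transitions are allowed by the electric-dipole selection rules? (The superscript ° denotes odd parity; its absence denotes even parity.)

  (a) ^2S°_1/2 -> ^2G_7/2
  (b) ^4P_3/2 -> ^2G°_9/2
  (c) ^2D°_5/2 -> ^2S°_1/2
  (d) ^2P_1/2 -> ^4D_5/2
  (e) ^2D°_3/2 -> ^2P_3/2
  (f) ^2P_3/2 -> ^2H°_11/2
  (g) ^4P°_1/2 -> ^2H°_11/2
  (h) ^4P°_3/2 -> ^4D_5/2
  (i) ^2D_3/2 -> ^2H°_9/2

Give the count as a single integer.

2

(a) forbidden (ΔL, ΔJ fail)
(b) forbidden (ΔS, ΔL, ΔJ fail)
(c) forbidden (parity, ΔL, ΔJ fail)
(d) forbidden (parity, ΔS, ΔJ fail)
(e) allowed
(f) forbidden (ΔL, ΔJ fail)
(g) forbidden (parity, ΔS, ΔL, ΔJ fail)
(h) allowed
(i) forbidden (ΔL, ΔJ fail)
Total allowed: 2 of 9.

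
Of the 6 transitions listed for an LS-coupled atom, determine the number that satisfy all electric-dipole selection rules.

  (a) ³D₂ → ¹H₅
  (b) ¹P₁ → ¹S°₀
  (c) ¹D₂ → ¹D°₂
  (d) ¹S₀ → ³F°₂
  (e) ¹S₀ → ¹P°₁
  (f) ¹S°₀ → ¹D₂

(a) forbidden (parity, ΔS, ΔL, ΔJ fail)
(b) allowed
(c) allowed
(d) forbidden (ΔS, ΔL, ΔJ fail)
(e) allowed
(f) forbidden (ΔL, ΔJ fail)
Total allowed: 3 of 6.

3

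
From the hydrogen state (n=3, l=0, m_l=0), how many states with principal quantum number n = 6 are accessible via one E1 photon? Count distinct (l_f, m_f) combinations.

3

E1 requires Δl = ±1, so l_f ∈ {-1, 1}; with 0 ≤ l_f ≤ n_f−1 = 5, the allowed l_f values are {1}.
For l_f = 1: m_f ∈ {m_i−1, m_i, m_i+1} ∩ [−1, 1] = {-1, 0, 1} → 3 states.
Total: 3.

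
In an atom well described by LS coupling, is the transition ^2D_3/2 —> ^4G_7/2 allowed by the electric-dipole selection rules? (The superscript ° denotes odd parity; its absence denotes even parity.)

Initial level: S=1/2, L=2, J=3/2, parity even. Final level: S=3/2, L=4, J=7/2, parity even.
Parity must change: even → even — violated.
ΔS = 0: S: 1/2 → 3/2 — violated.
ΔL = 0, ±1 (not L=0↔0): L: 2 → 4, ΔL = +2 — violated.
ΔJ = 0, ±1 (not J=0↔0): J: 3/2 → 7/2, ΔJ = +2 — violated.
Rule(s) violated: parity, ΔS, ΔL, ΔJ.

forbidden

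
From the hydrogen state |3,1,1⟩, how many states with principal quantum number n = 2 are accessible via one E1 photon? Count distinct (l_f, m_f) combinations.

1

E1 requires Δl = ±1, so l_f ∈ {0, 2}; with 0 ≤ l_f ≤ n_f−1 = 1, the allowed l_f values are {0}.
For l_f = 0: m_f ∈ {m_i−1, m_i, m_i+1} ∩ [−0, 0] = {0} → 1 state.
Total: 1.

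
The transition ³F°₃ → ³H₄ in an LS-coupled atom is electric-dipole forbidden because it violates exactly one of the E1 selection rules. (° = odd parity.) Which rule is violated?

the ΔL = 0, ±1 rule

Parity must change: odd → even — ✓.
ΔS = 0: S: 1 → 1 — ✓.
ΔL = 0, ±1 (not L=0↔0): L: 3 → 5, ΔL = +2 — ✗.
ΔJ = 0, ±1 (not J=0↔0): J: 3 → 4, ΔJ = +1 — ✓.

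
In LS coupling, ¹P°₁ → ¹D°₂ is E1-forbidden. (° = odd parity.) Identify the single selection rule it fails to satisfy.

parity

ΔS = 0: S: 0 → 0 — ok.
ΔL = 0, ±1 (not L=0↔0): L: 1 → 2, ΔL = +1 — ok.
Parity must change: odd → odd — fails.
ΔJ = 0, ±1 (not J=0↔0): J: 1 → 2, ΔJ = +1 — ok.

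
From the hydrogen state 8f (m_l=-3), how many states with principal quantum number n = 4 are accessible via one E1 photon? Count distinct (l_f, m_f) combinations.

E1 requires Δl = ±1, so l_f ∈ {2, 4}; with 0 ≤ l_f ≤ n_f−1 = 3, the allowed l_f values are {2}.
For l_f = 2: m_f ∈ {m_i−1, m_i, m_i+1} ∩ [−2, 2] = {-2} → 1 state.
Total: 1.

1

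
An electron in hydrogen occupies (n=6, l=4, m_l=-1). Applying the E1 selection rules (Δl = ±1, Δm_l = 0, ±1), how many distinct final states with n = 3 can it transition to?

E1 requires l_f ∈ {3, 5}, but neither lies in [0, 2], so no final state is reachable.
Total: 0.

0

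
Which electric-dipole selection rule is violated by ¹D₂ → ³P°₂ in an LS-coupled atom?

Parity must change: even → odd — ok.
ΔS = 0: S: 0 → 1 — fails.
ΔL = 0, ±1 (not L=0↔0): L: 2 → 1, ΔL = -1 — ok.
ΔJ = 0, ±1 (not J=0↔0): J: 2 → 2, ΔJ = +0 — ok.

the ΔS = 0 rule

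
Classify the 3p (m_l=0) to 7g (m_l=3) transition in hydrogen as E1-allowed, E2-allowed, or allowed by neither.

neither

Δl = 4 − 1 = +3; l_i + l_f = 5.
Δm_l = +3.
E1 (Δl = ±1, |Δm_l| ≤ 1): not satisfied.
E2 (Δl = 0,±2, l_i+l_f ≥ 2, |Δm_l| ≤ 2): not satisfied.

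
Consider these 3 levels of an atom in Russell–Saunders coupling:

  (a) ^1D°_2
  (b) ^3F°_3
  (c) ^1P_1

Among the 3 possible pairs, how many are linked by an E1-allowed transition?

(a)–(b): forbidden (parity, ΔS).
(a)–(c): allowed.
(b)–(c): forbidden (ΔS, ΔL, ΔJ).
Allowed pairs: 1 of 3.

1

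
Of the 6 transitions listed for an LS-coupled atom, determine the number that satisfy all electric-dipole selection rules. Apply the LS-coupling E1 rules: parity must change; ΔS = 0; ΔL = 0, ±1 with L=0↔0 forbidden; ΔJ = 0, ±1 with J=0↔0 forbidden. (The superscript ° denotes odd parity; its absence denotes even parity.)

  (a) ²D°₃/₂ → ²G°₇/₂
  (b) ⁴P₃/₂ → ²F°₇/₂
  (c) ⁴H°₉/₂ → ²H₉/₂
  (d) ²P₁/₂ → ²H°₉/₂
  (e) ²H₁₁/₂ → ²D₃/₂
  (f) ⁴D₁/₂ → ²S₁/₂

0

(a) forbidden (parity, ΔL, ΔJ fail)
(b) forbidden (ΔS, ΔL, ΔJ fail)
(c) forbidden (ΔS fails)
(d) forbidden (ΔL, ΔJ fail)
(e) forbidden (parity, ΔL, ΔJ fail)
(f) forbidden (parity, ΔS, ΔL fail)
Total allowed: 0 of 6.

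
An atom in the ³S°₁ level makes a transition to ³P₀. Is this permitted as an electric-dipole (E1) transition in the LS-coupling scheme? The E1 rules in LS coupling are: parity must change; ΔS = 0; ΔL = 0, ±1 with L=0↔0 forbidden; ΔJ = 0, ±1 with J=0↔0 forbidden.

Reading off the term symbols: S 1→1, L 0→1, J 1→0, parity odd→even.
ΔS = 0: S: 1 → 1 — passes.
ΔL = 0, ±1 (not L=0↔0): L: 0 → 1, ΔL = +1 — passes.
Parity must change: odd → even — passes.
ΔJ = 0, ±1 (not J=0↔0): J: 1 → 0, ΔJ = -1 — passes.
All four E1 rules are satisfied.

allowed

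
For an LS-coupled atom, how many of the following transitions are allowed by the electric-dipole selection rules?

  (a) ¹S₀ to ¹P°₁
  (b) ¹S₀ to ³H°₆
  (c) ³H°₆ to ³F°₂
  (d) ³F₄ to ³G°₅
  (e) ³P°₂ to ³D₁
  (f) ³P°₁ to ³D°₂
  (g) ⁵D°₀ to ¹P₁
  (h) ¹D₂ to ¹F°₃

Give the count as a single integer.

(a) allowed
(b) forbidden (ΔS, ΔL, ΔJ fail)
(c) forbidden (parity, ΔL, ΔJ fail)
(d) allowed
(e) allowed
(f) forbidden (parity fails)
(g) forbidden (ΔS fails)
(h) allowed
Total allowed: 4 of 8.

4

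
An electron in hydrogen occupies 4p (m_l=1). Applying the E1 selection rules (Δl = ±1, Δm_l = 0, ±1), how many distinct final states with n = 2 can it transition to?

E1 requires Δl = ±1, so l_f ∈ {0, 2}; with 0 ≤ l_f ≤ n_f−1 = 1, the allowed l_f values are {0}.
For l_f = 0: m_f ∈ {m_i−1, m_i, m_i+1} ∩ [−0, 0] = {0} → 1 state.
Total: 1.

1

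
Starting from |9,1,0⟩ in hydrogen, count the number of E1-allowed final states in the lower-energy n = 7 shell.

E1 requires Δl = ±1, so l_f ∈ {0, 2}; with 0 ≤ l_f ≤ n_f−1 = 6, the allowed l_f values are {0, 2}.
For l_f = 0: m_f ∈ {m_i−1, m_i, m_i+1} ∩ [−0, 0] = {0} → 1 state.
For l_f = 2: m_f ∈ {m_i−1, m_i, m_i+1} ∩ [−2, 2] = {-1, 0, 1} → 3 states.
Total: 4.

4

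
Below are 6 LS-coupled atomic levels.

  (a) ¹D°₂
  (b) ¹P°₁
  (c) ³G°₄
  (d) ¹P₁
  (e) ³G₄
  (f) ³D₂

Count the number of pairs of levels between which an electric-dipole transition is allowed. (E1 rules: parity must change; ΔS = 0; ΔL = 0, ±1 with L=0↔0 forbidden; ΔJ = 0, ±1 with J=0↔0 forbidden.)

3

(a)–(b): forbidden (parity).
(a)–(c): forbidden (parity, ΔS, ΔL, ΔJ).
(a)–(d): allowed.
(a)–(e): forbidden (ΔS, ΔL, ΔJ).
(a)–(f): forbidden (ΔS).
(b)–(c): forbidden (parity, ΔS, ΔL, ΔJ).
(b)–(d): allowed.
(b)–(e): forbidden (ΔS, ΔL, ΔJ).
(b)–(f): forbidden (ΔS).
(c)–(d): forbidden (ΔS, ΔL, ΔJ).
(c)–(e): allowed.
(c)–(f): forbidden (ΔL, ΔJ).
(d)–(e): forbidden (parity, ΔS, ΔL, ΔJ).
(d)–(f): forbidden (parity, ΔS).
(e)–(f): forbidden (parity, ΔL, ΔJ).
Allowed pairs: 3 of 15.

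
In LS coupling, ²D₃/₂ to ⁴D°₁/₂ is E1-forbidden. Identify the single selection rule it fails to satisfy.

the ΔS = 0 rule

Parity must change: even → odd — ok.
ΔS = 0: S: 1/2 → 3/2 — fails.
ΔL = 0, ±1 (not L=0↔0): L: 2 → 2, ΔL = +0 — ok.
ΔJ = 0, ±1 (not J=0↔0): J: 3/2 → 1/2, ΔJ = -1 — ok.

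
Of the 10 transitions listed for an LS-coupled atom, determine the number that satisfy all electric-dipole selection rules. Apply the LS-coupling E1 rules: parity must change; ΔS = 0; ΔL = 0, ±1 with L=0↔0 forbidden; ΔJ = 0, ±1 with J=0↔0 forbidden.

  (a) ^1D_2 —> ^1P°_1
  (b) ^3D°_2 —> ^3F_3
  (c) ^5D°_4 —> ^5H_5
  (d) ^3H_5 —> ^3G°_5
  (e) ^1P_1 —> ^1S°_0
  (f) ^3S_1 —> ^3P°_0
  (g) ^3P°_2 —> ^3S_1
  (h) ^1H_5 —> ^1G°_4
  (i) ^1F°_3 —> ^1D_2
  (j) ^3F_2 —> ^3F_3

(a) allowed
(b) allowed
(c) forbidden (ΔL fails)
(d) allowed
(e) allowed
(f) allowed
(g) allowed
(h) allowed
(i) allowed
(j) forbidden (parity fails)
Total allowed: 8 of 10.

8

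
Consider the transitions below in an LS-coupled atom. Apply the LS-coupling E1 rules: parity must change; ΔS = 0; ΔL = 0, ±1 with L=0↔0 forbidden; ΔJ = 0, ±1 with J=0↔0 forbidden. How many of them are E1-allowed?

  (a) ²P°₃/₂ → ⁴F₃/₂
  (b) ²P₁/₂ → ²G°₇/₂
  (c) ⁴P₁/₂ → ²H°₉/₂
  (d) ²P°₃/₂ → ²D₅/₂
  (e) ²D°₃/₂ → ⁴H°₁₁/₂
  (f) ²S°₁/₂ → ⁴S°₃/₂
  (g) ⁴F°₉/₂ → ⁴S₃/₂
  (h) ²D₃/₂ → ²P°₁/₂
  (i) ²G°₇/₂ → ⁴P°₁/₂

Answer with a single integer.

(a) forbidden (ΔS, ΔL fail)
(b) forbidden (ΔL, ΔJ fail)
(c) forbidden (ΔS, ΔL, ΔJ fail)
(d) allowed
(e) forbidden (parity, ΔS, ΔL, ΔJ fail)
(f) forbidden (parity, ΔS, ΔL fail)
(g) forbidden (ΔL, ΔJ fail)
(h) allowed
(i) forbidden (parity, ΔS, ΔL, ΔJ fail)
Total allowed: 2 of 9.

2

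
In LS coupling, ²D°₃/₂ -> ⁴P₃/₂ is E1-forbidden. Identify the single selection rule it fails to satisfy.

the ΔS = 0 rule

Reading off the term symbols: S 1/2→3/2, L 2→1, J 3/2→3/2, parity odd→even.
Parity must change: odd → even — ok.
ΔS = 0: S: 1/2 → 3/2 — fails.
ΔL = 0, ±1 (not L=0↔0): L: 2 → 1, ΔL = -1 — ok.
ΔJ = 0, ±1 (not J=0↔0): J: 3/2 → 3/2, ΔJ = +0 — ok.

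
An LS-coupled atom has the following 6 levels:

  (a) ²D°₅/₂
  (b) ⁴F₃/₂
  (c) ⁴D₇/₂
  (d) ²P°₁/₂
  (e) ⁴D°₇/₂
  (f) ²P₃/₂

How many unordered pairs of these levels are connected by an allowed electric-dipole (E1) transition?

3

(a)–(b): forbidden (ΔS).
(a)–(c): forbidden (ΔS).
(a)–(d): forbidden (parity, ΔJ).
(a)–(e): forbidden (parity, ΔS).
(a)–(f): allowed.
(b)–(c): forbidden (parity, ΔJ).
(b)–(d): forbidden (ΔS, ΔL).
(b)–(e): forbidden (ΔJ).
(b)–(f): forbidden (parity, ΔS, ΔL).
(c)–(d): forbidden (ΔS, ΔJ).
(c)–(e): allowed.
(c)–(f): forbidden (parity, ΔS, ΔJ).
(d)–(e): forbidden (parity, ΔS, ΔJ).
(d)–(f): allowed.
(e)–(f): forbidden (ΔS, ΔJ).
Allowed pairs: 3 of 15.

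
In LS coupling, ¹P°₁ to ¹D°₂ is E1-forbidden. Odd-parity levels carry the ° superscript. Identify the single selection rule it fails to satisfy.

ΔL = 0, ±1 (not L=0↔0): L: 1 → 2, ΔL = +1 — ✓.
ΔJ = 0, ±1 (not J=0↔0): J: 1 → 2, ΔJ = +1 — ✓.
ΔS = 0: S: 0 → 0 — ✓.
Parity must change: odd → odd — ✗.

parity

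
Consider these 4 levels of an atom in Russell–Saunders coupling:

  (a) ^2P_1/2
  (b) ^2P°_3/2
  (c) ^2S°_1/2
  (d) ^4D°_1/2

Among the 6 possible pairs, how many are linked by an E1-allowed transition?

2

(a)–(b): allowed.
(a)–(c): allowed.
(a)–(d): forbidden (ΔS).
(b)–(c): forbidden (parity).
(b)–(d): forbidden (parity, ΔS).
(c)–(d): forbidden (parity, ΔS, ΔL).
Allowed pairs: 2 of 6.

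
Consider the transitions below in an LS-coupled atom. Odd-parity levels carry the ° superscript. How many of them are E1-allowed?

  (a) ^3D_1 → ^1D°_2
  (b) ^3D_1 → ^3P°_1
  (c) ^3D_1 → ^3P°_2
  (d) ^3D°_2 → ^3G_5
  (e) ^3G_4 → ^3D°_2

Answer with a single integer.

(a) forbidden (ΔS fails)
(b) allowed
(c) allowed
(d) forbidden (ΔL, ΔJ fail)
(e) forbidden (ΔL, ΔJ fail)
Total allowed: 2 of 5.

2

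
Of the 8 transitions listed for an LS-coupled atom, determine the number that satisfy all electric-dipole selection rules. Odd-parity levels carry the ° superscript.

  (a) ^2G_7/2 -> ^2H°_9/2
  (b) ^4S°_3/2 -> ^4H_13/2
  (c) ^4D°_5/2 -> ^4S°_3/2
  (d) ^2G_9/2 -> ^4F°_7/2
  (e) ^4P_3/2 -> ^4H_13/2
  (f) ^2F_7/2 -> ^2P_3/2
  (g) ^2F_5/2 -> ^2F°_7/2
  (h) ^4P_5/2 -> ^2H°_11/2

(a) allowed
(b) forbidden (ΔL, ΔJ fail)
(c) forbidden (parity, ΔL fail)
(d) forbidden (ΔS fails)
(e) forbidden (parity, ΔL, ΔJ fail)
(f) forbidden (parity, ΔL, ΔJ fail)
(g) allowed
(h) forbidden (ΔS, ΔL, ΔJ fail)
Total allowed: 2 of 8.

2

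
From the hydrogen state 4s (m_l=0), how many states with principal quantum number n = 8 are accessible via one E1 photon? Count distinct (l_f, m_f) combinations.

3

E1 requires Δl = ±1, so l_f ∈ {-1, 1}; with 0 ≤ l_f ≤ n_f−1 = 7, the allowed l_f values are {1}.
For l_f = 1: m_f ∈ {m_i−1, m_i, m_i+1} ∩ [−1, 1] = {-1, 0, 1} → 3 states.
Total: 3.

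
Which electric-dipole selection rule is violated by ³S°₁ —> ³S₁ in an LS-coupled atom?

the L=0 ↔ L=0 exclusion

Reading off the term symbols: S 1→1, L 0→0, J 1→1, parity odd→even.
ΔS = 0: S: 1 → 1 — ok.
Parity must change: odd → even — ok.
ΔL = 0, ±1 (not L=0↔0): L: 0 → 0, ΔL = +0 — fails.
ΔJ = 0, ±1 (not J=0↔0): J: 1 → 1, ΔJ = +0 — ok.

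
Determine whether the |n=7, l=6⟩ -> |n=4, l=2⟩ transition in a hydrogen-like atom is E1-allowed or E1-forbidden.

l: 6 → 2 (Δl = -4). Δl = ±1 ✗.
The transition is electric-dipole forbidden.

forbidden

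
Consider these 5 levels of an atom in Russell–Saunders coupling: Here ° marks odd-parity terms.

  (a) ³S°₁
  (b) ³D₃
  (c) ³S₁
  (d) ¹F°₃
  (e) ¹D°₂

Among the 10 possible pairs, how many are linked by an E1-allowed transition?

(a)–(b): forbidden (ΔL, ΔJ).
(a)–(c): forbidden (ΔL).
(a)–(d): forbidden (parity, ΔS, ΔL, ΔJ).
(a)–(e): forbidden (parity, ΔS, ΔL).
(b)–(c): forbidden (parity, ΔL, ΔJ).
(b)–(d): forbidden (ΔS).
(b)–(e): forbidden (ΔS).
(c)–(d): forbidden (ΔS, ΔL, ΔJ).
(c)–(e): forbidden (ΔS, ΔL).
(d)–(e): forbidden (parity).
Allowed pairs: 0 of 10.

0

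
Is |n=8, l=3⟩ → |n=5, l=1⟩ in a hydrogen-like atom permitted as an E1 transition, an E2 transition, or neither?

E2

Δl = 1 − 3 = -2; l_i + l_f = 4.
E1 (Δl = ±1): not satisfied.
E2 (Δl = 0,±2, l_i+l_f ≥ 2): satisfied.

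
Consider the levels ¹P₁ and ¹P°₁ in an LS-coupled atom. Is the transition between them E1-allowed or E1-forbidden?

allowed

Reading off the term symbols: S 0→0, L 1→1, J 1→1, parity even→odd.
ΔJ = 0, ±1 (not J=0↔0): J: 1 → 1, ΔJ = +0 — passes.
Parity must change: even → odd — passes.
ΔL = 0, ±1 (not L=0↔0): L: 1 → 1, ΔL = +0 — passes.
ΔS = 0: S: 0 → 0 — passes.
All four E1 rules are satisfied.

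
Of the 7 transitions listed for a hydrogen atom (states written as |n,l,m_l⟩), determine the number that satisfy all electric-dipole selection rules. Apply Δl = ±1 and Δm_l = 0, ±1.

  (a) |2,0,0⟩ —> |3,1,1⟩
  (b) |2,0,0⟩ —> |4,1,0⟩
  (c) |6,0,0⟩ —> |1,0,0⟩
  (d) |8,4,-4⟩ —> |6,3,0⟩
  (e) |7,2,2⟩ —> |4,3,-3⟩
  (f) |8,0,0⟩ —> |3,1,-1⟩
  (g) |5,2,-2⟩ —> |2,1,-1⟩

(a) allowed
(b) allowed
(c) forbidden — Δl = +0 (E1 requires Δl = ±1)
(d) forbidden — Δm_l = +4 (E1 requires Δm_l = 0, ±1)
(e) forbidden — Δm_l = -5 (E1 requires Δm_l = 0, ±1)
(f) allowed
(g) allowed
Total allowed: 4 of 7.

4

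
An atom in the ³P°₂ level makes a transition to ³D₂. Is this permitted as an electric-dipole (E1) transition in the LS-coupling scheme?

Reading off the term symbols: S 1→1, L 1→2, J 2→2, parity odd→even.
Parity must change: odd → even — satisfied.
ΔJ = 0, ±1 (not J=0↔0): J: 2 → 2, ΔJ = +0 — satisfied.
ΔS = 0: S: 1 → 1 — satisfied.
ΔL = 0, ±1 (not L=0↔0): L: 1 → 2, ΔL = +1 — satisfied.
All four E1 rules are satisfied.

allowed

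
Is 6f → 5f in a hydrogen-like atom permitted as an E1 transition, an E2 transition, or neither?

E2

Δl = 3 − 3 = +0; l_i + l_f = 6.
E1 (Δl = ±1): not satisfied.
E2 (Δl = 0,±2, l_i+l_f ≥ 2): satisfied.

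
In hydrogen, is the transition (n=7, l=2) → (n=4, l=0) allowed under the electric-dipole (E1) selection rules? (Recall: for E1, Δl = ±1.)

Δl = 0 − 2 = -2; the E1 rule Δl = ±1 is violated.
The transition is electric-dipole forbidden.

forbidden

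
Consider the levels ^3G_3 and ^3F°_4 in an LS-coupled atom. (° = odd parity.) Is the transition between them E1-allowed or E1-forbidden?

allowed

Initial level: S=1, L=4, J=3, parity even. Final level: S=1, L=3, J=4, parity odd.
Parity must change: even → odd — passes.
ΔS = 0: S: 1 → 1 — passes.
ΔL = 0, ±1 (not L=0↔0): L: 4 → 3, ΔL = -1 — passes.
ΔJ = 0, ±1 (not J=0↔0): J: 3 → 4, ΔJ = +1 — passes.
All four E1 rules are satisfied.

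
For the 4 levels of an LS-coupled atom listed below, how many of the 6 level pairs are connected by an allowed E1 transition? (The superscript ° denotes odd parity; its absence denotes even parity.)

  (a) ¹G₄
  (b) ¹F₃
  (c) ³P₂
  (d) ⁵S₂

0

(a)–(b): forbidden (parity).
(a)–(c): forbidden (parity, ΔS, ΔL, ΔJ).
(a)–(d): forbidden (parity, ΔS, ΔL, ΔJ).
(b)–(c): forbidden (parity, ΔS, ΔL).
(b)–(d): forbidden (parity, ΔS, ΔL).
(c)–(d): forbidden (parity, ΔS).
Allowed pairs: 0 of 6.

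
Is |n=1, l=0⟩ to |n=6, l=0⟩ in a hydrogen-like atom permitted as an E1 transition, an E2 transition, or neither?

Δl = 0 − 0 = +0; l_i + l_f = 0.
E1 (Δl = ±1): not satisfied.
E2 (Δl = 0,±2, l_i+l_f ≥ 2): not satisfied.

neither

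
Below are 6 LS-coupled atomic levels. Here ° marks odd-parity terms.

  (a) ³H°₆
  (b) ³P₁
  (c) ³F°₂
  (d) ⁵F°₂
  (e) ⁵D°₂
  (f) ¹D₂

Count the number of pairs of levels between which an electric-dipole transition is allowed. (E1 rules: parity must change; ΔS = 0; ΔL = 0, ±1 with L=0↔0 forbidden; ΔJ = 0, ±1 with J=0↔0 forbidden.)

(a)–(b): forbidden (ΔL, ΔJ).
(a)–(c): forbidden (parity, ΔL, ΔJ).
(a)–(d): forbidden (parity, ΔS, ΔL, ΔJ).
(a)–(e): forbidden (parity, ΔS, ΔL, ΔJ).
(a)–(f): forbidden (ΔS, ΔL, ΔJ).
(b)–(c): forbidden (ΔL).
(b)–(d): forbidden (ΔS, ΔL).
(b)–(e): forbidden (ΔS).
(b)–(f): forbidden (parity, ΔS).
(c)–(d): forbidden (parity, ΔS).
(c)–(e): forbidden (parity, ΔS).
(c)–(f): forbidden (ΔS).
(d)–(e): forbidden (parity).
(d)–(f): forbidden (ΔS).
(e)–(f): forbidden (ΔS).
Allowed pairs: 0 of 15.

0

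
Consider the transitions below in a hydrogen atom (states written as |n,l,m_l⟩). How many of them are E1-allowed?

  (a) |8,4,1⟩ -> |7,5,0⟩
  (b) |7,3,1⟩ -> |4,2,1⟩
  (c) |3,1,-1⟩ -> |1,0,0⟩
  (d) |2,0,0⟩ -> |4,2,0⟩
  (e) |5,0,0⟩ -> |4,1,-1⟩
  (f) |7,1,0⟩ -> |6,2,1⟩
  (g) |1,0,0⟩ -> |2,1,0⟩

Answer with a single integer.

(a) allowed
(b) allowed
(c) allowed
(d) forbidden — Δl = +2 (E1 requires Δl = ±1)
(e) allowed
(f) allowed
(g) allowed
Total allowed: 6 of 7.

6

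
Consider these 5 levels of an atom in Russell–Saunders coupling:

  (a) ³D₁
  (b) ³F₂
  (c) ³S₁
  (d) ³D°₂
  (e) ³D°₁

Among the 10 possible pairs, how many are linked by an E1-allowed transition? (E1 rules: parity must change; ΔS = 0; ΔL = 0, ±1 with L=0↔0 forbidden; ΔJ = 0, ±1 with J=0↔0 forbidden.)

(a)–(b): forbidden (parity).
(a)–(c): forbidden (parity, ΔL).
(a)–(d): allowed.
(a)–(e): allowed.
(b)–(c): forbidden (parity, ΔL).
(b)–(d): allowed.
(b)–(e): allowed.
(c)–(d): forbidden (ΔL).
(c)–(e): forbidden (ΔL).
(d)–(e): forbidden (parity).
Allowed pairs: 4 of 10.

4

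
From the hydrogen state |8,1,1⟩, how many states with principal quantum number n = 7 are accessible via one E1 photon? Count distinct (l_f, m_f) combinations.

E1 requires Δl = ±1, so l_f ∈ {0, 2}; with 0 ≤ l_f ≤ n_f−1 = 6, the allowed l_f values are {0, 2}.
For l_f = 0: m_f ∈ {m_i−1, m_i, m_i+1} ∩ [−0, 0] = {0} → 1 state.
For l_f = 2: m_f ∈ {m_i−1, m_i, m_i+1} ∩ [−2, 2] = {0, 1, 2} → 3 states.
Total: 4.

4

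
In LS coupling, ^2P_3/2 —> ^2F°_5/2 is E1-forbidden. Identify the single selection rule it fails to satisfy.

the ΔL = 0, ±1 rule

Reading off the term symbols: S 1/2→1/2, L 1→3, J 3/2→5/2, parity even→odd.
ΔJ = 0, ±1 (not J=0↔0): J: 3/2 → 5/2, ΔJ = +1 — ok.
ΔL = 0, ±1 (not L=0↔0): L: 1 → 3, ΔL = +2 — fails.
ΔS = 0: S: 1/2 → 1/2 — ok.
Parity must change: even → odd — ok.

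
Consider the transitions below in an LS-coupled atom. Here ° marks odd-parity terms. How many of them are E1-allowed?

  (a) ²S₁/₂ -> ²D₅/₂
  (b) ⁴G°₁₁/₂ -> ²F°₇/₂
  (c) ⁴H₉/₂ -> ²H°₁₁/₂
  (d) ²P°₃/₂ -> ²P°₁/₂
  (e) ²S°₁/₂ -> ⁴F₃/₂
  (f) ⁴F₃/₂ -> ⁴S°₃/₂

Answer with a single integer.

(a) forbidden (parity, ΔL, ΔJ fail)
(b) forbidden (parity, ΔS, ΔJ fail)
(c) forbidden (ΔS fails)
(d) forbidden (parity fails)
(e) forbidden (ΔS, ΔL fail)
(f) forbidden (ΔL fails)
Total allowed: 0 of 6.

0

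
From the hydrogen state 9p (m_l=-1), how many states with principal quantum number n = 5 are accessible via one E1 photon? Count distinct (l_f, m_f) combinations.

4

E1 requires Δl = ±1, so l_f ∈ {0, 2}; with 0 ≤ l_f ≤ n_f−1 = 4, the allowed l_f values are {0, 2}.
For l_f = 0: m_f ∈ {m_i−1, m_i, m_i+1} ∩ [−0, 0] = {0} → 1 state.
For l_f = 2: m_f ∈ {m_i−1, m_i, m_i+1} ∩ [−2, 2] = {-2, -1, 0} → 3 states.
Total: 4.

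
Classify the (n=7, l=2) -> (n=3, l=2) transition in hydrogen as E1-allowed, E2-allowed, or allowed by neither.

Δl = 2 − 2 = +0; l_i + l_f = 4.
E1 (Δl = ±1): not satisfied.
E2 (Δl = 0,±2, l_i+l_f ≥ 2): satisfied.

E2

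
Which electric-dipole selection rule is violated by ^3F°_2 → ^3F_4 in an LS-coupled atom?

the ΔJ = 0, ±1 rule

Reading off the term symbols: S 1→1, L 3→3, J 2→4, parity odd→even.
ΔJ = 0, ±1 (not J=0↔0): J: 2 → 4, ΔJ = +2 — fails.
ΔL = 0, ±1 (not L=0↔0): L: 3 → 3, ΔL = +0 — ok.
ΔS = 0: S: 1 → 1 — ok.
Parity must change: odd → even — ok.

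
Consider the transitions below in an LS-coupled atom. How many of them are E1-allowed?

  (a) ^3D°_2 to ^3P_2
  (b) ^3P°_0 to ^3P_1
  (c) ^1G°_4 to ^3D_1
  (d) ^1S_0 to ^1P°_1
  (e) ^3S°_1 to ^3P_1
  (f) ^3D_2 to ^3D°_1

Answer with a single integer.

(a) allowed
(b) allowed
(c) forbidden (ΔS, ΔL, ΔJ fail)
(d) allowed
(e) allowed
(f) allowed
Total allowed: 5 of 6.

5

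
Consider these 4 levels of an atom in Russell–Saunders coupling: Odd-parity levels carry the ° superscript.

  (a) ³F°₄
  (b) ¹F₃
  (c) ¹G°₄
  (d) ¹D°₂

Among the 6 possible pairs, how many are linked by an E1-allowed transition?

(a)–(b): forbidden (ΔS).
(a)–(c): forbidden (parity, ΔS).
(a)–(d): forbidden (parity, ΔS, ΔJ).
(b)–(c): allowed.
(b)–(d): allowed.
(c)–(d): forbidden (parity, ΔL, ΔJ).
Allowed pairs: 2 of 6.

2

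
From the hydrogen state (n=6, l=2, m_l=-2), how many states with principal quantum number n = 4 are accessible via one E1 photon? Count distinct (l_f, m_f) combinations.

E1 requires Δl = ±1, so l_f ∈ {1, 3}; with 0 ≤ l_f ≤ n_f−1 = 3, the allowed l_f values are {1, 3}.
For l_f = 1: m_f ∈ {m_i−1, m_i, m_i+1} ∩ [−1, 1] = {-1} → 1 state.
For l_f = 3: m_f ∈ {m_i−1, m_i, m_i+1} ∩ [−3, 3] = {-3, -2, -1} → 3 states.
Total: 4.

4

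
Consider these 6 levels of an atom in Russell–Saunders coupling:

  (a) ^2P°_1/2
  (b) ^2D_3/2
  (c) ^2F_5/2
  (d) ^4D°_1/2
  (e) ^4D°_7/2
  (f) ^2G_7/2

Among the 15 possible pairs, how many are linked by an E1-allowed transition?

(a)–(b): allowed.
(a)–(c): forbidden (ΔL, ΔJ).
(a)–(d): forbidden (parity, ΔS).
(a)–(e): forbidden (parity, ΔS, ΔJ).
(a)–(f): forbidden (ΔL, ΔJ).
(b)–(c): forbidden (parity).
(b)–(d): forbidden (ΔS).
(b)–(e): forbidden (ΔS, ΔJ).
(b)–(f): forbidden (parity, ΔL, ΔJ).
(c)–(d): forbidden (ΔS, ΔJ).
(c)–(e): forbidden (ΔS).
(c)–(f): forbidden (parity).
(d)–(e): forbidden (parity, ΔJ).
(d)–(f): forbidden (ΔS, ΔL, ΔJ).
(e)–(f): forbidden (ΔS, ΔL).
Allowed pairs: 1 of 15.

1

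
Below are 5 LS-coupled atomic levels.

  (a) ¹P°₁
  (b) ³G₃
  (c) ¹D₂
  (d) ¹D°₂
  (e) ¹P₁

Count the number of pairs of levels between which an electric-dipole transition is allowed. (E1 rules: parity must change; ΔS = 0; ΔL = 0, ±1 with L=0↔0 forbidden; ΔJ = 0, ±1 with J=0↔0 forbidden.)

(a)–(b): forbidden (ΔS, ΔL, ΔJ).
(a)–(c): allowed.
(a)–(d): forbidden (parity).
(a)–(e): allowed.
(b)–(c): forbidden (parity, ΔS, ΔL).
(b)–(d): forbidden (ΔS, ΔL).
(b)–(e): forbidden (parity, ΔS, ΔL, ΔJ).
(c)–(d): allowed.
(c)–(e): forbidden (parity).
(d)–(e): allowed.
Allowed pairs: 4 of 10.

4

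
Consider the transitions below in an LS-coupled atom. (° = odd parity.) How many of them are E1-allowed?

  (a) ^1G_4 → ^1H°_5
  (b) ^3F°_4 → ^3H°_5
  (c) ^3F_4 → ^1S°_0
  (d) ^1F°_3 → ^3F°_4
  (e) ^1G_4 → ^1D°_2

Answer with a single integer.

1

(a) allowed
(b) forbidden (parity, ΔL fail)
(c) forbidden (ΔS, ΔL, ΔJ fail)
(d) forbidden (parity, ΔS fail)
(e) forbidden (ΔL, ΔJ fail)
Total allowed: 1 of 5.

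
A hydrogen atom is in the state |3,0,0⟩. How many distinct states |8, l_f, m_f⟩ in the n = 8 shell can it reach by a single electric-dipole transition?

3

E1 requires Δl = ±1, so l_f ∈ {-1, 1}; with 0 ≤ l_f ≤ n_f−1 = 7, the allowed l_f values are {1}.
For l_f = 1: m_f ∈ {m_i−1, m_i, m_i+1} ∩ [−1, 1] = {-1, 0, 1} → 3 states.
Total: 3.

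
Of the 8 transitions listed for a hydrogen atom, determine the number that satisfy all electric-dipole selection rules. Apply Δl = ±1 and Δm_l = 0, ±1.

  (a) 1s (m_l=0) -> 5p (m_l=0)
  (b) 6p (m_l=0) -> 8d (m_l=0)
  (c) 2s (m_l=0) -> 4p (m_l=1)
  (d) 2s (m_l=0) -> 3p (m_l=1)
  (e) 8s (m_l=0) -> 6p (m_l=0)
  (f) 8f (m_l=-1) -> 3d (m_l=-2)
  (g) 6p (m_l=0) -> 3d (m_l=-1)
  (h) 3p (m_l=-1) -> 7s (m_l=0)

(a) allowed
(b) allowed
(c) allowed
(d) allowed
(e) allowed
(f) allowed
(g) allowed
(h) allowed
Total allowed: 8 of 8.

8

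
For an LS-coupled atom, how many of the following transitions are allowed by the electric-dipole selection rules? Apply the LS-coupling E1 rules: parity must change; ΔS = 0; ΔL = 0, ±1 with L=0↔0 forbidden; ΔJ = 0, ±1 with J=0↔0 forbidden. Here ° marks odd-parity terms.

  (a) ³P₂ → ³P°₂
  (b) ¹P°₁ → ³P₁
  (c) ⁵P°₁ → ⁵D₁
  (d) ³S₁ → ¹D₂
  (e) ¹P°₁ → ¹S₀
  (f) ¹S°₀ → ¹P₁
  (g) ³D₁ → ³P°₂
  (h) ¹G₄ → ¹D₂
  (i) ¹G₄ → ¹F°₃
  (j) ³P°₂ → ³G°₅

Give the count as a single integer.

6

(a) allowed
(b) forbidden (ΔS fails)
(c) allowed
(d) forbidden (parity, ΔS, ΔL fail)
(e) allowed
(f) allowed
(g) allowed
(h) forbidden (parity, ΔL, ΔJ fail)
(i) allowed
(j) forbidden (parity, ΔL, ΔJ fail)
Total allowed: 6 of 10.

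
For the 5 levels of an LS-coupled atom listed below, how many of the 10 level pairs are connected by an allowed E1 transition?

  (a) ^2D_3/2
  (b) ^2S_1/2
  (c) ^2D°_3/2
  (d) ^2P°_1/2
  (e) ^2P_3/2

5

(a)–(b): forbidden (parity, ΔL).
(a)–(c): allowed.
(a)–(d): allowed.
(a)–(e): forbidden (parity).
(b)–(c): forbidden (ΔL).
(b)–(d): allowed.
(b)–(e): forbidden (parity).
(c)–(d): forbidden (parity).
(c)–(e): allowed.
(d)–(e): allowed.
Allowed pairs: 5 of 10.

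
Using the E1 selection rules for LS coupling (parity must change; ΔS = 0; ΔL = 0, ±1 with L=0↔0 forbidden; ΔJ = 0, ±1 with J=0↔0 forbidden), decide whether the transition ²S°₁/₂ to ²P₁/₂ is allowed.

allowed

Initial level: S=1/2, L=0, J=1/2, parity odd. Final level: S=1/2, L=1, J=1/2, parity even.
ΔL = 0, ±1 (not L=0↔0): L: 0 → 1, ΔL = +1 — ✓.
Parity must change: odd → even — ✓.
ΔJ = 0, ±1 (not J=0↔0): J: 1/2 → 1/2, ΔJ = +0 — ✓.
ΔS = 0: S: 1/2 → 1/2 — ✓.
All four E1 rules are satisfied.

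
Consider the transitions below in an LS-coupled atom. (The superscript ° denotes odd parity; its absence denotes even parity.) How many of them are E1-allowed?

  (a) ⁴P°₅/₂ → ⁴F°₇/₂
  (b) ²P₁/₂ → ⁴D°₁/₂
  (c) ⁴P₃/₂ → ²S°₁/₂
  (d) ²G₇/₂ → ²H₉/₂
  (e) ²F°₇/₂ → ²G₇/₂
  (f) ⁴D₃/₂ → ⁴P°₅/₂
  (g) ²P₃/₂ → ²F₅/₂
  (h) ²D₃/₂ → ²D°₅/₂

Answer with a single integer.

3

(a) forbidden (parity, ΔL fail)
(b) forbidden (ΔS fails)
(c) forbidden (ΔS fails)
(d) forbidden (parity fails)
(e) allowed
(f) allowed
(g) forbidden (parity, ΔL fail)
(h) allowed
Total allowed: 3 of 8.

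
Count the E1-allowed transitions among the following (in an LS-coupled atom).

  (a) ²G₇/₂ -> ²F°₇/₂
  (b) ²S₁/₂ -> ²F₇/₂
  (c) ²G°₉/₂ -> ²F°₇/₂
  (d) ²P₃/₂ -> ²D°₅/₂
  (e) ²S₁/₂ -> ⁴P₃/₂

(a) allowed
(b) forbidden (parity, ΔL, ΔJ fail)
(c) forbidden (parity fails)
(d) allowed
(e) forbidden (parity, ΔS fail)
Total allowed: 2 of 5.

2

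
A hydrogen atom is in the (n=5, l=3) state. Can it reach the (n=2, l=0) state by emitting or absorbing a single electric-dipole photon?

l: 3 → 0 (Δl = -3). Δl = ±1 violated.
The transition is electric-dipole forbidden.

forbidden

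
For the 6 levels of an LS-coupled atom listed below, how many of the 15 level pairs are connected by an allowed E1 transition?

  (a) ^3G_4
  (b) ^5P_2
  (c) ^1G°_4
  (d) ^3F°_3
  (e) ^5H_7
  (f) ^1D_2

1

(a)–(b): forbidden (parity, ΔS, ΔL, ΔJ).
(a)–(c): forbidden (ΔS).
(a)–(d): allowed.
(a)–(e): forbidden (parity, ΔS, ΔJ).
(a)–(f): forbidden (parity, ΔS, ΔL, ΔJ).
(b)–(c): forbidden (ΔS, ΔL, ΔJ).
(b)–(d): forbidden (ΔS, ΔL).
(b)–(e): forbidden (parity, ΔL, ΔJ).
(b)–(f): forbidden (parity, ΔS).
(c)–(d): forbidden (parity, ΔS).
(c)–(e): forbidden (ΔS, ΔJ).
(c)–(f): forbidden (ΔL, ΔJ).
(d)–(e): forbidden (ΔS, ΔL, ΔJ).
(d)–(f): forbidden (ΔS).
(e)–(f): forbidden (parity, ΔS, ΔL, ΔJ).
Allowed pairs: 1 of 15.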